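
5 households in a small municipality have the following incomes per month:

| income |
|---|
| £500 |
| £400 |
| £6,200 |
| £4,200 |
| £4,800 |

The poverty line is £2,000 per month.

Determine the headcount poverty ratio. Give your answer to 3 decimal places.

2 of the 5 households have income below £2,000.
H = 2/5 = 0.400.

0.400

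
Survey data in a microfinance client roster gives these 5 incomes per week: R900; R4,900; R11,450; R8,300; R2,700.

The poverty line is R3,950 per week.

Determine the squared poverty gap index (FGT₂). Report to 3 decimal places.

0.139

Incomes under z: R900, R2,700 (q = 2 of N = 5).
Gap ratios (z−y)/z: (3950−900)/3950 = 0.7722; (3950−2700)/3950 = 0.3165.
Squared: 0.5962; 0.1001.
Sum = 0.696363; P₂ = 0.696363 / 5 = 0.139.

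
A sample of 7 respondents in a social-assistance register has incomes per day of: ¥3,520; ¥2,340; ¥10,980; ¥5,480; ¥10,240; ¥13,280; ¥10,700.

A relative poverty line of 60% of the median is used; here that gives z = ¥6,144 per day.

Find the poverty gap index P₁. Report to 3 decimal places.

0.165

Incomes under z: ¥2,340, ¥3,520, ¥5,480 (q = 3 of N = 7).
Relative gaps: (6144−2340)/6144 = 0.6191; (6144−3520)/6144 = 0.4271; (6144−5480)/6144 = 0.1081.
Sum of shortfalls = 1.154297; P₁ averages over all N: 1.154297 / 7 = 0.165.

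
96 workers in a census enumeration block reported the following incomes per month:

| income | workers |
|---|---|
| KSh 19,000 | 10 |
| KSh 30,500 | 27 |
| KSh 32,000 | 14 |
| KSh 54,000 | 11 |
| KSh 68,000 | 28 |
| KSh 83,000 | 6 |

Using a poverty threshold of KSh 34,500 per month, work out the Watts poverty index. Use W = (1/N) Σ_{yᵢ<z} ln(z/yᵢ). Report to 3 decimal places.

0.108

Incomes under z: 10×KSh 19,000, 27×KSh 30,500, 14×KSh 32,000 (q = 51 of N = 96).
ln(z/y) terms: ln(34500/19000) = 0.5965 (×10); ln(34500/30500) = 0.1232 (×27); ln(34500/32000) = 0.0752 (×14).
W = 10.345613 / 96 = 0.108.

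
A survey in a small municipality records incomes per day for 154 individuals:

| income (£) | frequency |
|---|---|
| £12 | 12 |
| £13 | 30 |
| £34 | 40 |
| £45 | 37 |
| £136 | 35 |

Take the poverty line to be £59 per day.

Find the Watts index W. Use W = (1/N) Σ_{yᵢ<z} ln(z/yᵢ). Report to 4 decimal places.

0.6270

Below z: 12×£12, 30×£13, 40×£34, 37×£45 (q = 119 of N = 154).
Log gaps: ln(59/12) = 1.5926 (×12); ln(59/13) = 1.5126 (×30); ln(59/34) = 0.5512 (×40); ln(59/45) = 0.2709 (×37).
W = 96.558662 / 154 = 0.6270.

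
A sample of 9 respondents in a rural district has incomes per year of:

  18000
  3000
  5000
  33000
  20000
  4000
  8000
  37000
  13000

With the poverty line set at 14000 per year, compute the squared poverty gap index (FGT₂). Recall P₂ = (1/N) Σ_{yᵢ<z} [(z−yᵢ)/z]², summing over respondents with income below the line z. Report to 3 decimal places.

0.192

Below z: 3000, 4000, 5000, 8000, 13000 (q = 5 of N = 9).
Gap ratios (z−y)/z: (14000−3000)/14000 = 0.7857; (14000−4000)/14000 = 0.7143; (14000−5000)/14000 = 0.6429; (14000−8000)/14000 = 0.4286; (14000−13000)/14000 = 0.0714.
Squared: 0.6173; 0.5102; 0.4133; 0.1837; 0.0051.
Sum = 1.729592; P₂ = 1.729592 / 9 = 0.192.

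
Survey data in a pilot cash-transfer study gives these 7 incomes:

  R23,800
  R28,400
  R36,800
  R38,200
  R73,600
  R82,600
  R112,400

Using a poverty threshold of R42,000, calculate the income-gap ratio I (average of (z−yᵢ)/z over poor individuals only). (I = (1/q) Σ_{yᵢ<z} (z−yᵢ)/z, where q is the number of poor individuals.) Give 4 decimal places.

Below z: R23,800, R28,400, R36,800, R38,200 (q = 4 of N = 7).
Shortfall ratios (z−y)/z: 0.4333, 0.3238, 0.1238, 0.0905; sum = 0.971429.
The income-gap ratio divides by q (the poor only): 0.971429 / 4 = 0.2429.

0.2429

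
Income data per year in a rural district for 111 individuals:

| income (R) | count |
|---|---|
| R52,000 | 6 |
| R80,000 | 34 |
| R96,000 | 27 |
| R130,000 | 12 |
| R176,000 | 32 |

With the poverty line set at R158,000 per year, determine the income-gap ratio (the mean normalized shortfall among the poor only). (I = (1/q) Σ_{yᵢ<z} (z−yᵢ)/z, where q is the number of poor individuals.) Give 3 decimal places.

0.424

Below the line: 6×R52,000, 34×R80,000, 27×R96,000, 12×R130,000 (q = 79 of N = 111).
Relative gaps: 0.6709 (×6), 0.4937 (×34), 0.3924 (×27), 0.1772 (×12); sum = 33.531646.
The income-gap ratio divides by q (the poor only): 33.531646 / 79 = 0.424.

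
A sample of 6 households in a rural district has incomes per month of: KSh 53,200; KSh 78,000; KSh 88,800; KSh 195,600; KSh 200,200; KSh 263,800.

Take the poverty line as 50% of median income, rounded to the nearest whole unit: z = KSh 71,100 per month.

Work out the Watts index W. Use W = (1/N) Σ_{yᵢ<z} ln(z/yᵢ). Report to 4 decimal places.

0.0483

Below the line: KSh 53,200 (q = 1 of N = 6).
ln(z/y) terms: ln(71100/53200) = 0.2900.
W = 0.290029 / 6 = 0.0483.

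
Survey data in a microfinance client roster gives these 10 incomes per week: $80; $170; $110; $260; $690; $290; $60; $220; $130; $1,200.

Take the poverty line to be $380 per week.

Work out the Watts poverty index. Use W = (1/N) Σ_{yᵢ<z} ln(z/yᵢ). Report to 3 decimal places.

Below the line: $60, $80, $110, $130, $170, $220, $260, $290 (q = 8 of N = 10).
Log shortfalls: ln(380/60) = 1.8458; ln(380/80) = 1.5581; ln(380/110) = 1.2397; ln(380/130) = 1.0726; ln(380/170) = 0.8044; ln(380/220) = 0.5465; ln(380/260) = 0.3795; ln(380/290) = 0.2703.
W = 7.716995 / 10 = 0.772.

0.772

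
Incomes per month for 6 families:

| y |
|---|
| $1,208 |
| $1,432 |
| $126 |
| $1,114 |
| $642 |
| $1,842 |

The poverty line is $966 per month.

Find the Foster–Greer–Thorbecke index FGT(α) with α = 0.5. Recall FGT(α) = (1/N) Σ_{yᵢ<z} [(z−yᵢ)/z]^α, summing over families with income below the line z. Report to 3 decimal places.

0.252

Below the line: $126, $642 (q = 2 of N = 6).
Normalized shortfalls: (966−126)/966 = 0.8696; (966−642)/966 = 0.3354.
Raised to α = 0.5: 0.93250; 0.57914.
Sum = 1.511645; FGT(0.5) = 1.511645 / 6 = 0.252.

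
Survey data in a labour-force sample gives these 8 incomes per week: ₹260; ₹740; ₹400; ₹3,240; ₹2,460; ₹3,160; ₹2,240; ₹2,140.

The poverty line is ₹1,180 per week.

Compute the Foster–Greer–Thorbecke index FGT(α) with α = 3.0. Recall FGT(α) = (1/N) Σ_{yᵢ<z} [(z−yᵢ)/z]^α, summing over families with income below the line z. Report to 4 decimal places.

0.1018

Below the line: ₹260, ₹400, ₹740 (q = 3 of N = 8).
Relative gaps: (1180−260)/1180 = 0.7797; (1180−400)/1180 = 0.6610; (1180−740)/1180 = 0.3729.
Raised to α = 3.0: 0.47393; 0.28883; 0.05185.
Sum = 0.814606; FGT(3.0) = 0.814606 / 8 = 0.1018.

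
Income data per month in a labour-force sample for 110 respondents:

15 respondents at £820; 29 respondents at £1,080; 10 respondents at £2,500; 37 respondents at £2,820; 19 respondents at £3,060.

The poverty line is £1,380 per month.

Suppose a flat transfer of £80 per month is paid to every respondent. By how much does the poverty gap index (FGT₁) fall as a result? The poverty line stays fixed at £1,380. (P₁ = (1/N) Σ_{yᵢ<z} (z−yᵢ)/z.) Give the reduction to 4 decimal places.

Before: below the line — 15×£820, 29×£1,080; poverty gap index (FGT₁) = 0.112648.
After the £80 transfer: below the line — 15×£900, 29×£1,160; poverty gap index (FGT₁) = 0.089460.
Reduction = 0.112648 − 0.089460 = 0.0232.

0.0232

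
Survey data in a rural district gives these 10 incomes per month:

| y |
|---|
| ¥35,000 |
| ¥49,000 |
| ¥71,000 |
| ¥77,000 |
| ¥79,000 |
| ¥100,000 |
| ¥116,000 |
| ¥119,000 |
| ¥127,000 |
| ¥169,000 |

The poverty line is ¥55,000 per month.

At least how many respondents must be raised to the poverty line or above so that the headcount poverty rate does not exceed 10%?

2 of the 10 respondents are poor, so H = 2/10 = 0.200.
A headcount ratio of at most 10% allows at most ⌊0.10 × 10⌋ = 1 poor respondents.
So at least 2 − 1 = 1 must be lifted.

1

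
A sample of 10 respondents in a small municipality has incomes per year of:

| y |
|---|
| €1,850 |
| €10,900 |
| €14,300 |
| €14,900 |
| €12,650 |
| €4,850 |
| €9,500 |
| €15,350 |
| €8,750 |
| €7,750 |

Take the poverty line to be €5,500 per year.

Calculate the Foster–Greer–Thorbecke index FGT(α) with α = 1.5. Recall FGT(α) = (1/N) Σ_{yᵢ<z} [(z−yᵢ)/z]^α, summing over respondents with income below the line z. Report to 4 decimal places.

0.0581

Poor units: €1,850, €4,850 (q = 2 of N = 10).
Normalized shortfalls: (5500−1850)/5500 = 0.6636; (5500−4850)/5500 = 0.1182.
Raised to α = 1.5: 0.54062; 0.04063.
Sum = 0.581252; FGT(1.5) = 0.581252 / 10 = 0.0581.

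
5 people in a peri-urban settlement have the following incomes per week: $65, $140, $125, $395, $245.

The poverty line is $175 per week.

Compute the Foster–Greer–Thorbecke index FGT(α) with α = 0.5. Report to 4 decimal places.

Below z: $65, $125, $140 (q = 3 of N = 5).
Relative gaps: (175−65)/175 = 0.6286; (175−125)/175 = 0.2857; (175−140)/175 = 0.2000.
Raised to α = 0.5: 0.79282; 0.53452; 0.44721.
Sum = 1.774561; FGT(0.5) = 1.774561 / 5 = 0.3549.

0.3549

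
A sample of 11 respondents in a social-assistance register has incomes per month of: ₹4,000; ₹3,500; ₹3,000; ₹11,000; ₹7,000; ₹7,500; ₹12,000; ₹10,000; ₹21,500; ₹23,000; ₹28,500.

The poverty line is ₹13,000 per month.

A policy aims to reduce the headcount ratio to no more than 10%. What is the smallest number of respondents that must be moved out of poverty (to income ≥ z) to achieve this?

Currently q = 8 of N = 11 are below the line (H = 0.727).
A headcount ratio of at most 10% allows at most ⌊0.10 × 11⌋ = 1 poor respondents.
So at least 8 − 1 = 7 must be lifted.

7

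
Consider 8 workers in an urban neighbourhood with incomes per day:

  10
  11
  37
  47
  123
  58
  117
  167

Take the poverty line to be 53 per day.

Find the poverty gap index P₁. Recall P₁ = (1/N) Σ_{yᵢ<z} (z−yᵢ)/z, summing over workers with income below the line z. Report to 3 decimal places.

Poor units: 10, 11, 37, 47 (q = 4 of N = 8).
Gap ratios (z−y)/z: (53−10)/53 = 0.8113; (53−11)/53 = 0.7925; (53−37)/53 = 0.3019; (53−47)/53 = 0.1132.
Sum of shortfalls = 2.018868; P₁ averages over all N: 2.018868 / 8 = 0.252.

0.252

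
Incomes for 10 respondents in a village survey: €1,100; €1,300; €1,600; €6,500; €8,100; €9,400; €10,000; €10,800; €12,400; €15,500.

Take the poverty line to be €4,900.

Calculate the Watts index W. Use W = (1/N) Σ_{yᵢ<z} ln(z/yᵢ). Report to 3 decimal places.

Below the line: €1,100, €1,300, €1,600 (q = 3 of N = 10).
Log shortfalls: ln(4900/1100) = 1.4939; ln(4900/1300) = 1.3269; ln(4900/1600) = 1.1192.
W = 3.940028 / 10 = 0.394.

0.394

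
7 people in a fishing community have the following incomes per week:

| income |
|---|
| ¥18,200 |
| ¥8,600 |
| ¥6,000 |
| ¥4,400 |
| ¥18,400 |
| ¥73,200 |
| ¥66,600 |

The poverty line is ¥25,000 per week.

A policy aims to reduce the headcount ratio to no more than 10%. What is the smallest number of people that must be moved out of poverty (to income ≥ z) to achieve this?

Currently q = 5 of N = 7 are below the line (H = 0.714).
A headcount ratio of at most 10% allows at most ⌊0.10 × 7⌋ = 0 poor people.
So at least 5 − 0 = 5 must be lifted.

5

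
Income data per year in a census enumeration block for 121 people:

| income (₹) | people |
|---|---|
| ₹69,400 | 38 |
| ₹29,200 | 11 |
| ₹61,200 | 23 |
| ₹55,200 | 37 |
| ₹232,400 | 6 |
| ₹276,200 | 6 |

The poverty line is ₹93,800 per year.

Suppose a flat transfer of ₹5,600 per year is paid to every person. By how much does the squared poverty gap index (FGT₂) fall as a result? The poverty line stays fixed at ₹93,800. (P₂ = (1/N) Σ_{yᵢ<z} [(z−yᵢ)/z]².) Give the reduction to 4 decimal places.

Before: below the line — 11×₹29,200, 37×₹55,200, 23×₹61,200, 38×₹69,400; squared poverty gap index (FGT₂) = 0.139112.
After the ₹5,600 transfer: below the line — 11×₹34,800, 37×₹60,800, 23×₹66,800, 38×₹75,000; squared poverty gap index (FGT₂) = 0.102180.
Reduction = 0.139112 − 0.102180 = 0.0369.

0.0369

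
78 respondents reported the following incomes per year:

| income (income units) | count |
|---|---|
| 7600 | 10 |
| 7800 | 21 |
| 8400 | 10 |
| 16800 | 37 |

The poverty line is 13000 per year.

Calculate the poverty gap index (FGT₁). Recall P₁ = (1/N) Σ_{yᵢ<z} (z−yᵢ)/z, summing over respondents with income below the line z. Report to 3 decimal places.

0.206

Below z: 10×7600, 21×7800, 10×8400 (q = 41 of N = 78).
Shortfall ratios: (13000−7600)/13000 = 0.4154 (×10); (13000−7800)/13000 = 0.4000 (×21); (13000−8400)/13000 = 0.3538 (×10).
Sum of shortfalls = 16.092308; P₁ averages over all N: 16.092308 / 78 = 0.206.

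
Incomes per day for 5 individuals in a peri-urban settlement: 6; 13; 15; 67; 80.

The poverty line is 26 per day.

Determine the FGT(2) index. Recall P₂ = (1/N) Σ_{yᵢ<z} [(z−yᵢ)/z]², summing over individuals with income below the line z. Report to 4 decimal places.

0.2041

Incomes under z: 6, 13, 15 (q = 3 of N = 5).
Shortfall ratios: (26−6)/26 = 0.7692; (26−13)/26 = 0.5000; (26−15)/26 = 0.4231.
Squared: 0.5917; 0.2500; 0.1790.
Sum = 1.020710; P₂ = 1.020710 / 5 = 0.2041.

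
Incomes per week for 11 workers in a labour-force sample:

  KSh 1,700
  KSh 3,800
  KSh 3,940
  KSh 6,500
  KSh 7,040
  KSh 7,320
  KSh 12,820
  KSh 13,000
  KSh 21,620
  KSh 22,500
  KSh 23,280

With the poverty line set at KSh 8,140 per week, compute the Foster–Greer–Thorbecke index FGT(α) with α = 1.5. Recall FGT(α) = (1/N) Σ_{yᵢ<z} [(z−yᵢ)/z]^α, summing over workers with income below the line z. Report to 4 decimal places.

0.1487

Below the line: KSh 1,700, KSh 3,800, KSh 3,940, KSh 6,500, KSh 7,040, KSh 7,320 (q = 6 of N = 11).
Relative gaps: (8140−1700)/8140 = 0.7912; (8140−3800)/8140 = 0.5332; (8140−3940)/8140 = 0.5160; (8140−6500)/8140 = 0.2015; (8140−7040)/8140 = 0.1351; (8140−7320)/8140 = 0.1007.
Raised to α = 1.5: 0.70371; 0.38931; 0.37063; 0.09043; 0.04968; 0.03197.
Sum = 1.635730; FGT(1.5) = 1.635730 / 11 = 0.1487.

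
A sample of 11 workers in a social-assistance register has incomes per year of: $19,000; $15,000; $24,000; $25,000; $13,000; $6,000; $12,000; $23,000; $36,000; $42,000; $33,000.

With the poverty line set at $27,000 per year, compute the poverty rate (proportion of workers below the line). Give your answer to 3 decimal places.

0.727

8 of the 11 workers have income below $27,000.
H = 8/11 = 0.727.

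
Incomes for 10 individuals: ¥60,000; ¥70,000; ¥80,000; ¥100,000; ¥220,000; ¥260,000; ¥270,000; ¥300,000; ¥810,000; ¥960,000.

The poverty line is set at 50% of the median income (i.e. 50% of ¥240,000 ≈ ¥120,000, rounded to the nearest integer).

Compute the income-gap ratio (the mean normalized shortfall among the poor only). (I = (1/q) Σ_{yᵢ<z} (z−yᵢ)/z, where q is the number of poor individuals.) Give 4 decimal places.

Incomes under z: ¥60,000, ¥70,000, ¥80,000, ¥100,000 (q = 4 of N = 10).
Shortfall ratios (z−y)/z: 0.5000, 0.4167, 0.3333, 0.1667; sum = 1.416667.
The income-gap ratio divides by q (the poor only): 1.416667 / 4 = 0.3542.

0.3542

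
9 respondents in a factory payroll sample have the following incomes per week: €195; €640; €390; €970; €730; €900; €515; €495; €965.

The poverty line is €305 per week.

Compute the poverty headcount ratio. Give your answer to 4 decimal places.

0.1111

1 of the 9 respondents have income below €305.
H = 1/9 = 0.1111.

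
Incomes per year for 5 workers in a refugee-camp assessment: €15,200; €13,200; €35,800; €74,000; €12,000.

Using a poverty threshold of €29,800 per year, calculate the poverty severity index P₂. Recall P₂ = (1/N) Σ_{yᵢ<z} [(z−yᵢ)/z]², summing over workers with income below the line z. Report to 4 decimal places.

0.1814

Below z: €12,000, €13,200, €15,200 (q = 3 of N = 5).
Gap ratios (z−y)/z: (29800−12000)/29800 = 0.5973; (29800−13200)/29800 = 0.5570; (29800−15200)/29800 = 0.4899.
Squared: 0.3568; 0.3103; 0.2400.
Sum = 0.907121; P₂ = 0.907121 / 5 = 0.1814.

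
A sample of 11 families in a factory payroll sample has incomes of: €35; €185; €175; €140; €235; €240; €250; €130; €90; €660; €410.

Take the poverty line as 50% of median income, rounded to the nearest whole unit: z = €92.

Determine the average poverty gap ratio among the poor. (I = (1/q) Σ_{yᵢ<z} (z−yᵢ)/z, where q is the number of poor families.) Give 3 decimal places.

Incomes under z: €35, €90 (q = 2 of N = 11).
Shortfall ratios (z−y)/z: 0.6196, 0.0217; sum = 0.641304.
The income-gap ratio divides by q (the poor only): 0.641304 / 2 = 0.321.

0.321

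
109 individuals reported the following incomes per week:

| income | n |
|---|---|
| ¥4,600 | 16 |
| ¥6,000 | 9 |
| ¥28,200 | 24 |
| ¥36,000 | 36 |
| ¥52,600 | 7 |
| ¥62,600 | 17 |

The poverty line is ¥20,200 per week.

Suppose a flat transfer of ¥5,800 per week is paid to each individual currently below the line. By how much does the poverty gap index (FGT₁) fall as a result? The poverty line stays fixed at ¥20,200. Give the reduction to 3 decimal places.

Before: below the line — 16×¥4,600, 9×¥6,000; poverty gap index (FGT₁) = 0.17141.
After the ¥5,800 transfer: below the line — 16×¥10,400, 9×¥11,800; poverty gap index (FGT₁) = 0.10555.
Reduction = 0.17141 − 0.10555 = 0.066.

0.066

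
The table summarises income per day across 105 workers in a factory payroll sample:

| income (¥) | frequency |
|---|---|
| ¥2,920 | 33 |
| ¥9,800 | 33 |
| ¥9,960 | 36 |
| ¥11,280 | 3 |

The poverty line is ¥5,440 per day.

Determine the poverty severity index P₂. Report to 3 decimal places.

0.067

Incomes under z: 33×¥2,920 (q = 33 of N = 105).
Gap ratios (z−y)/z: (5440−2920)/5440 = 0.4632 (×33).
Squared: 0.2146 (×33).
Sum = 7.081369; P₂ = 7.081369 / 105 = 0.067.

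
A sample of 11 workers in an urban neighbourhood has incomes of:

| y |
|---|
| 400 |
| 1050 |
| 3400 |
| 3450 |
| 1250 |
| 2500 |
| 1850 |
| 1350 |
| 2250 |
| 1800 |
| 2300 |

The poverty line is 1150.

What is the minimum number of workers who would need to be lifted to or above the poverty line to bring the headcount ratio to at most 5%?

2

2 of the 11 workers are poor, so H = 2/11 = 0.182.
A headcount ratio of at most 5% allows at most ⌊0.05 × 11⌋ = 0 poor workers.
So at least 2 − 0 = 2 must be lifted.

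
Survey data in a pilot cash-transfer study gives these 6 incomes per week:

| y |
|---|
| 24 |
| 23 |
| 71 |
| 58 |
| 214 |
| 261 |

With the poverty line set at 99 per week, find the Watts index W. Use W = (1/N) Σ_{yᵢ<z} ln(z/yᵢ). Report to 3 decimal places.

0.624

Below z: 23, 24, 58, 71 (q = 4 of N = 6).
Log shortfalls: ln(99/23) = 1.4596; ln(99/24) = 1.4171; ln(99/58) = 0.5347; ln(99/71) = 0.3324.
W = 3.743808 / 6 = 0.624.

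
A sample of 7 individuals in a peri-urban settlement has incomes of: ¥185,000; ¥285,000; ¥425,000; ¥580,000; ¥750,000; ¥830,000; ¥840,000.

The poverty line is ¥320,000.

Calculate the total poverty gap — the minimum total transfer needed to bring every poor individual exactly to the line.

Below the line: ¥185,000, ¥285,000 (q = 2 of N = 7).
Individual gaps: 320000−185000 = 135000; 320000−285000 = 35000.
Aggregate gap = ¥170,000.

¥170,000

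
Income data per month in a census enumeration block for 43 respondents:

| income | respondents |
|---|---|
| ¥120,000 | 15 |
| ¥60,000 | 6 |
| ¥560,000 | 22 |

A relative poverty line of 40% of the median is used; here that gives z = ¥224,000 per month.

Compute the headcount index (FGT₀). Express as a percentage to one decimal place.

21 of the 43 respondents have income below ¥224,000.
H = 21/43 = 48.8%.

48.8%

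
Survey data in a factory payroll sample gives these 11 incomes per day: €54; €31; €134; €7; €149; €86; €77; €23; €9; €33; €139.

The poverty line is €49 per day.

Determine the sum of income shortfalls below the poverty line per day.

Poor units: €7, €9, €23, €31, €33 (q = 5 of N = 11).
Individual gaps: 49−7 = 42; 49−9 = 40; 49−23 = 26; 49−31 = 18; 49−33 = 16.
Aggregate gap = €142.

€142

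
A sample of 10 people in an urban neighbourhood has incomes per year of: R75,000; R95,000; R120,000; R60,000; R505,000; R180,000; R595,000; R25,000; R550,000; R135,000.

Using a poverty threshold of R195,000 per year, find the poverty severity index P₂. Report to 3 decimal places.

0.213

Below z: R25,000, R60,000, R75,000, R95,000, R120,000, R135,000, R180,000 (q = 7 of N = 10).
Normalized shortfalls: (195000−25000)/195000 = 0.8718; (195000−60000)/195000 = 0.6923; (195000−75000)/195000 = 0.6154; (195000−95000)/195000 = 0.5128; (195000−120000)/195000 = 0.3846; (195000−135000)/195000 = 0.3077; (195000−180000)/195000 = 0.0769.
Squared: 0.7600; 0.4793; 0.3787; 0.2630; 0.1479; 0.0947; 0.0059.
Sum = 2.129520; P₂ = 2.129520 / 10 = 0.213.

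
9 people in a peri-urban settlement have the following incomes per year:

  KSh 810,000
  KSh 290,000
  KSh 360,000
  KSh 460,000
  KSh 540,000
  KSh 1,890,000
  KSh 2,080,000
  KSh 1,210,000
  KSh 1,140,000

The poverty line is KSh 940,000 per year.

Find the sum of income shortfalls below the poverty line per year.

Incomes under z: KSh 290,000, KSh 360,000, KSh 460,000, KSh 540,000, KSh 810,000 (q = 5 of N = 9).
Individual gaps: 940000−290000 = 650000; 940000−360000 = 580000; 940000−460000 = 480000; 940000−540000 = 400000; 940000−810000 = 130000.
Aggregate gap = KSh 2,240,000.

KSh 2,240,000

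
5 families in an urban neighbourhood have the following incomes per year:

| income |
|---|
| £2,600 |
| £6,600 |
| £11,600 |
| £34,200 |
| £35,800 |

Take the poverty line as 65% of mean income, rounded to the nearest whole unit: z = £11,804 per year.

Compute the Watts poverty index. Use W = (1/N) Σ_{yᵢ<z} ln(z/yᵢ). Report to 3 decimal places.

0.422

Below the line: £2,600, £6,600, £11,600 (q = 3 of N = 5).
ln(z/y) terms: ln(11804/2600) = 1.5129; ln(11804/6600) = 0.5814; ln(11804/11600) = 0.0174.
W = 2.111729 / 5 = 0.422.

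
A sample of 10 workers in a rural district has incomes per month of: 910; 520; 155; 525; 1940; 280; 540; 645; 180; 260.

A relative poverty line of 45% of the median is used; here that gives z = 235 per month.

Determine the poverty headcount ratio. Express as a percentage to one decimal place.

20.0%

2 of the 10 workers have income below 235.
H = 2/10 = 20.0%.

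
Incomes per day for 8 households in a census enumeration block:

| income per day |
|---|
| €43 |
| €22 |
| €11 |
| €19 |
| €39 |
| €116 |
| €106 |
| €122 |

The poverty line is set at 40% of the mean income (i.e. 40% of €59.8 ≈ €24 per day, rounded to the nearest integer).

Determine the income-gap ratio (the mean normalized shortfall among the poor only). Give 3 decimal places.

0.278

Poor units: €11, €19, €22 (q = 3 of N = 8).
Relative gaps: 0.5417, 0.2083, 0.0833; sum = 0.833333.
I averages over the q = 3 poor units only: 0.833333 / 3 = 0.278.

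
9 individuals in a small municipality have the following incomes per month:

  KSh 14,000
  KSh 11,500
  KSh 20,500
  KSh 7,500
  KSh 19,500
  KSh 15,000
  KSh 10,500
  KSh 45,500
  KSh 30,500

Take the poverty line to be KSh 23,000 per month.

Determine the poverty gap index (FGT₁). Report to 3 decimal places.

0.302

Poor units: KSh 7,500, KSh 10,500, KSh 11,500, KSh 14,000, KSh 15,000, KSh 19,500, KSh 20,500 (q = 7 of N = 9).
Relative gaps: (23000−7500)/23000 = 0.6739; (23000−10500)/23000 = 0.5435; (23000−11500)/23000 = 0.5000; (23000−14000)/23000 = 0.3913; (23000−15000)/23000 = 0.3478; (23000−19500)/23000 = 0.1522; (23000−20500)/23000 = 0.1087.
Σ = 2.717391. Dividing by the full population N = 9 gives P₁ = 0.302.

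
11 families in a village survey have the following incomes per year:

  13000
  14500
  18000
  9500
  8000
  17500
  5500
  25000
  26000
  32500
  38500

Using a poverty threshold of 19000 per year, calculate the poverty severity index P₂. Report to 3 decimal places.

Incomes under z: 5500, 8000, 9500, 13000, 14500, 17500, 18000 (q = 7 of N = 11).
Shortfall ratios: (19000−5500)/19000 = 0.7105; (19000−8000)/19000 = 0.5789; (19000−9500)/19000 = 0.5000; (19000−13000)/19000 = 0.3158; (19000−14500)/19000 = 0.2368; (19000−17500)/19000 = 0.0789; (19000−18000)/19000 = 0.0526.
Squared: 0.5048; 0.3352; 0.2500; 0.0997; 0.0561; 0.0062; 0.0028.
Sum = 1.254848; P₂ = 1.254848 / 11 = 0.114.

0.114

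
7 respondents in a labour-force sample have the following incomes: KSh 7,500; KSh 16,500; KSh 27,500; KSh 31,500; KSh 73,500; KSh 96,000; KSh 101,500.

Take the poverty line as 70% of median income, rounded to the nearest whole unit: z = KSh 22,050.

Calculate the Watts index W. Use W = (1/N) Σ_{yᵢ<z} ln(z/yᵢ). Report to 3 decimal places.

Incomes under z: KSh 7,500, KSh 16,500 (q = 2 of N = 7).
Log shortfalls: ln(22050/7500) = 1.0784; ln(22050/16500) = 0.2900.
W = 1.368362 / 7 = 0.195.

0.195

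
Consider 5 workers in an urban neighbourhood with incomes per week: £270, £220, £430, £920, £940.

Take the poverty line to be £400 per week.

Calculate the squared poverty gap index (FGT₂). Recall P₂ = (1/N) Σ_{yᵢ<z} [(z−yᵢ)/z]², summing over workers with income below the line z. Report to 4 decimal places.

Below the line: £220, £270 (q = 2 of N = 5).
Normalized shortfalls: (400−220)/400 = 0.4500; (400−270)/400 = 0.3250.
Squared: 0.2025; 0.1056.
Sum = 0.308125; P₂ = 0.308125 / 5 = 0.0616.

0.0616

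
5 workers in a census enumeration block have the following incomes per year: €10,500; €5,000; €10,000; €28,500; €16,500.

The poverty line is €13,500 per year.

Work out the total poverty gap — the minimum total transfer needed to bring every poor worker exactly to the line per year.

Below the line: €5,000, €10,000, €10,500 (q = 3 of N = 5).
Individual gaps: 13500−5000 = 8500; 13500−10000 = 3500; 13500−10500 = 3000.
Aggregate gap = €15,000.

€15,000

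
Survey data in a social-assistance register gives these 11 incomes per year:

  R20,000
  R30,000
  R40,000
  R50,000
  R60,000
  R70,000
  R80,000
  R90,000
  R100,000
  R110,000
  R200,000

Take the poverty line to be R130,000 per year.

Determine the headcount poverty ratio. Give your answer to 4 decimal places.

10 of the 11 families have income below R130,000.
H = 10/11 = 0.9091.

0.9091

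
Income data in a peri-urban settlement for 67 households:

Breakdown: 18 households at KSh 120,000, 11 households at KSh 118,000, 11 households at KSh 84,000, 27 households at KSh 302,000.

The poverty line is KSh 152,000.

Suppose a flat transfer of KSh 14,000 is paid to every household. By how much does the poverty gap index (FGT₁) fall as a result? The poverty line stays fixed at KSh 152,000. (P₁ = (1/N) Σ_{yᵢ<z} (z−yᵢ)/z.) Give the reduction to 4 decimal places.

Before: below the line — 11×KSh 84,000, 11×KSh 118,000, 18×KSh 120,000; poverty gap index (FGT₁) = 0.166732.
After the KSh 14,000 transfer: below the line — 11×KSh 98,000, 11×KSh 132,000, 18×KSh 134,000; poverty gap index (FGT₁) = 0.111744.
Reduction = 0.166732 − 0.111744 = 0.0550.

0.0550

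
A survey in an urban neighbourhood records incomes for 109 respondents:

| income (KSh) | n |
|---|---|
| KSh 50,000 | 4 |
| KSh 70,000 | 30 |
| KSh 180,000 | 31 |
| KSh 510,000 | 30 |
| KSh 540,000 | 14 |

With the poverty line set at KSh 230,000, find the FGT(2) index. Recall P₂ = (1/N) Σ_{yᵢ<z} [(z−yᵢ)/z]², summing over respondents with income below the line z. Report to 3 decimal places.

Below the line: 4×KSh 50,000, 30×KSh 70,000, 31×KSh 180,000 (q = 65 of N = 109).
Normalized shortfalls: (230000−50000)/230000 = 0.7826 (×4); (230000−70000)/230000 = 0.6957 (×30); (230000−180000)/230000 = 0.2174 (×31).
Squared: 0.6125 (×4); 0.4839 (×30); 0.0473 (×31).
Sum = 18.432892; P₂ = 18.432892 / 109 = 0.169.

0.169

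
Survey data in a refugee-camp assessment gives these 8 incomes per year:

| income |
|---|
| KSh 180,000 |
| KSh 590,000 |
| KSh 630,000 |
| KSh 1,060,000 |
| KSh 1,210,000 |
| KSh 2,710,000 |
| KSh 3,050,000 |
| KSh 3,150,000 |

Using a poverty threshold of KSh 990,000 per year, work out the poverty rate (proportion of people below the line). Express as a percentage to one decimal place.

37.5%

3 of the 8 people have income below KSh 990,000.
H = 3/8 = 37.5%.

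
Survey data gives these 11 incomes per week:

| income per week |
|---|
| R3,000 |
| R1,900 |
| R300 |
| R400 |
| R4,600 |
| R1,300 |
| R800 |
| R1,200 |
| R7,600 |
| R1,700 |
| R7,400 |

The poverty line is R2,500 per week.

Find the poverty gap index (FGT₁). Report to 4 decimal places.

Incomes under z: R300, R400, R800, R1,200, R1,300, R1,700, R1,900 (q = 7 of N = 11).
Gap ratios (z−y)/z: (2500−300)/2500 = 0.8800; (2500−400)/2500 = 0.8400; (2500−800)/2500 = 0.6800; (2500−1200)/2500 = 0.5200; (2500−1300)/2500 = 0.4800; (2500−1700)/2500 = 0.3200; (2500−1900)/2500 = 0.2400.
Σ = 3.960000. Dividing by the full population N = 11 gives P₁ = 0.3600.

0.3600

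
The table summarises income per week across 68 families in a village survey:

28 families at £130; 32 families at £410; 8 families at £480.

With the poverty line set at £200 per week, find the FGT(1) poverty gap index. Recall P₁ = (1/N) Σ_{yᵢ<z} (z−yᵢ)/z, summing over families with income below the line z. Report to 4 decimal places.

Below z: 28×£130 (q = 28 of N = 68).
Normalized shortfalls: (200−130)/200 = 0.3500 (×28).
Sum of shortfalls = 9.800000; P₁ averages over all N: 9.800000 / 68 = 0.1441.

0.1441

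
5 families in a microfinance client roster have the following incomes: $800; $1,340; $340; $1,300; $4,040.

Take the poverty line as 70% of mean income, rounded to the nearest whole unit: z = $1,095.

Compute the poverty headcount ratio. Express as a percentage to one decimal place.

40.0%

2 of the 5 families have income below $1,095.
H = 2/5 = 40.0%.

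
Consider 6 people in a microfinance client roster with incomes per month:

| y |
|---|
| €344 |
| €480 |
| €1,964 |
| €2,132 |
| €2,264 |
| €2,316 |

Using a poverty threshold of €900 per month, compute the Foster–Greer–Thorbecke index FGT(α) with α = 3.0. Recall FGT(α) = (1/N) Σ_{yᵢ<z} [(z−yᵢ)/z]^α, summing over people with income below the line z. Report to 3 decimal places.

0.056

Below the line: €344, €480 (q = 2 of N = 6).
Relative gaps: (900−344)/900 = 0.6178; (900−480)/900 = 0.4667.
Raised to α = 3.0: 0.23577; 0.10163.
Sum = 0.337404; FGT(3.0) = 0.337404 / 6 = 0.056.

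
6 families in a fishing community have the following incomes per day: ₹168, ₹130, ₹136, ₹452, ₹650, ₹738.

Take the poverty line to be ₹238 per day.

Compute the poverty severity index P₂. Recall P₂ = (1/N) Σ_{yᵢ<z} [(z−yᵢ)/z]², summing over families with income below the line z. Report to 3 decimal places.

0.079

Below the line: ₹130, ₹136, ₹168 (q = 3 of N = 6).
Shortfall ratios: (238−130)/238 = 0.4538; (238−136)/238 = 0.4286; (238−168)/238 = 0.2941.
Squared: 0.2059; 0.1837; 0.0865.
Sum = 0.476096; P₂ = 0.476096 / 6 = 0.079.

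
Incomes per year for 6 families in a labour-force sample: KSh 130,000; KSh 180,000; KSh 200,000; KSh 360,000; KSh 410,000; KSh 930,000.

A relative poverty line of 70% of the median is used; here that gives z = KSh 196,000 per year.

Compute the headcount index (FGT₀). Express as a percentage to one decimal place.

2 of the 6 families have income below KSh 196,000.
H = 2/6 = 33.3%.

33.3%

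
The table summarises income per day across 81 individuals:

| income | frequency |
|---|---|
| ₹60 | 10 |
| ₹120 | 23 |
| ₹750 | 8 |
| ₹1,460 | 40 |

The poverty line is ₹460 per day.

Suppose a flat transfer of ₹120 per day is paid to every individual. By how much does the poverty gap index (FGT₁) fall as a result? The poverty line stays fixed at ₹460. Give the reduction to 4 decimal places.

0.1063

Before: below the line — 10×₹60, 23×₹120; poverty gap index (FGT₁) = 0.317230.
After the ₹120 transfer: below the line — 10×₹180, 23×₹240; poverty gap index (FGT₁) = 0.210950.
Reduction = 0.317230 − 0.210950 = 0.1063.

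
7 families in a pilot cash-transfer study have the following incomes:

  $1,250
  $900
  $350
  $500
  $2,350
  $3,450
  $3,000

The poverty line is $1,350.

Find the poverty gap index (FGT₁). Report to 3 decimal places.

Poor units: $350, $500, $900, $1,250 (q = 4 of N = 7).
Shortfall ratios: (1350−350)/1350 = 0.7407; (1350−500)/1350 = 0.6296; (1350−900)/1350 = 0.3333; (1350−1250)/1350 = 0.0741.
Sum of shortfalls = 1.777778; P₁ averages over all N: 1.777778 / 7 = 0.254.

0.254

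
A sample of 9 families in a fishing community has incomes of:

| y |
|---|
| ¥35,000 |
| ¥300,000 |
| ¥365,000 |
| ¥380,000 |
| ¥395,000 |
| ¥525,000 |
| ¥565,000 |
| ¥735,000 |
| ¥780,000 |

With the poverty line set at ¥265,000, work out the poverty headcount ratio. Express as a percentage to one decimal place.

1 of the 9 families have income below ¥265,000.
H = 1/9 = 11.1%.

11.1%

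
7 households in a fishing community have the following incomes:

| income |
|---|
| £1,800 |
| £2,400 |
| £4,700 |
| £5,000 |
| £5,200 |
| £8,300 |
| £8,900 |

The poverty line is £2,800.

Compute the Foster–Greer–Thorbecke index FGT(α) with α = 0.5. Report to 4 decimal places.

0.1394

Poor units: £1,800, £2,400 (q = 2 of N = 7).
Relative gaps: (2800−1800)/2800 = 0.3571; (2800−2400)/2800 = 0.1429.
Raised to α = 0.5: 0.59761; 0.37796.
Sum = 0.975579; FGT(0.5) = 0.975579 / 7 = 0.1394.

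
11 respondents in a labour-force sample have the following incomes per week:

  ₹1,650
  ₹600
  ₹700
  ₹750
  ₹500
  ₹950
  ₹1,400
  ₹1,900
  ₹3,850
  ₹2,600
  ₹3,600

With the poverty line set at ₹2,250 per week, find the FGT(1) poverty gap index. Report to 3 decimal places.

0.386

Below z: ₹500, ₹600, ₹700, ₹750, ₹950, ₹1,400, ₹1,650, ₹1,900 (q = 8 of N = 11).
Normalized shortfalls: (2250−500)/2250 = 0.7778; (2250−600)/2250 = 0.7333; (2250−700)/2250 = 0.6889; (2250−750)/2250 = 0.6667; (2250−950)/2250 = 0.5778; (2250−1400)/2250 = 0.3778; (2250−1650)/2250 = 0.2667; (2250−1900)/2250 = 0.1556.
Σ = 4.244444. Dividing by the full population N = 11 gives P₁ = 0.386.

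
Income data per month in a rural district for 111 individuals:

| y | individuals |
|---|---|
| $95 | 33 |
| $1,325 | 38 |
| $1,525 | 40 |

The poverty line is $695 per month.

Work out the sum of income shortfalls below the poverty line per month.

$19,800

Incomes under z: 33×$95 (q = 33 of N = 111).
Individual gaps: 33×(695−95) = 19800.
Aggregate gap = $19,800.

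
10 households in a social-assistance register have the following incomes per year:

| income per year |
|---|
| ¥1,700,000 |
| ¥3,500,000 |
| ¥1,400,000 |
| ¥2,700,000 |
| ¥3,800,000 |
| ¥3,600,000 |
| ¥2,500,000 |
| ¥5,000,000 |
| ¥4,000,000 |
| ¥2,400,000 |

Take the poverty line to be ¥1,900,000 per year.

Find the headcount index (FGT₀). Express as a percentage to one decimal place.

2 of the 10 households have income below ¥1,900,000.
H = 2/10 = 20.0%.

20.0%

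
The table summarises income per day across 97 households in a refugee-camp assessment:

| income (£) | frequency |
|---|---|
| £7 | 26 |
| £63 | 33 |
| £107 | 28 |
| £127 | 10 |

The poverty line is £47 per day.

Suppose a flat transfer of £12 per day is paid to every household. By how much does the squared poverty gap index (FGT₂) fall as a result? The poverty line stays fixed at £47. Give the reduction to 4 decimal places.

Before: below the line — 26×£7; squared poverty gap index (FGT₂) = 0.194145.
After the £12 transfer: below the line — 26×£19; squared poverty gap index (FGT₂) = 0.095131.
Reduction = 0.194145 − 0.095131 = 0.0990.

0.0990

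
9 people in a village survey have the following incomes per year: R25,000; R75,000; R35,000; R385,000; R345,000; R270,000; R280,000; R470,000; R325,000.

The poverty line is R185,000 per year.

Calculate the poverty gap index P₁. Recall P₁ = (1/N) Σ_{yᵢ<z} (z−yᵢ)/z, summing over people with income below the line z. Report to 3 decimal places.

Below z: R25,000, R35,000, R75,000 (q = 3 of N = 9).
Shortfall ratios: (185000−25000)/185000 = 0.8649; (185000−35000)/185000 = 0.8108; (185000−75000)/185000 = 0.5946.
Σ = 2.270270. Dividing by the full population N = 9 gives P₁ = 0.252.

0.252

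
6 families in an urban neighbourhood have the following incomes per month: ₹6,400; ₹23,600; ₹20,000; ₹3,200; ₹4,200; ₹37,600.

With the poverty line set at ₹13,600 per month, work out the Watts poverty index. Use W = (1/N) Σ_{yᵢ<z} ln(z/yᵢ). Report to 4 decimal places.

Below z: ₹3,200, ₹4,200, ₹6,400 (q = 3 of N = 6).
Log shortfalls: ln(13600/3200) = 1.4469; ln(13600/4200) = 1.1750; ln(13600/6400) = 0.7538.
W = 3.375676 / 6 = 0.5626.

0.5626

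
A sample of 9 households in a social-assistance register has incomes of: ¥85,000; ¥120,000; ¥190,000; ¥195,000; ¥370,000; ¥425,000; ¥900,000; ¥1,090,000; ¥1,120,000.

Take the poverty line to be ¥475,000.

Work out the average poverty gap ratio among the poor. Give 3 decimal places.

0.514

Incomes under z: ¥85,000, ¥120,000, ¥190,000, ¥195,000, ¥370,000, ¥425,000 (q = 6 of N = 9).
Relative gaps: 0.8211, 0.7474, 0.6000, 0.5895, 0.2211, 0.1053; sum = 3.084211.
The income-gap ratio divides by q (the poor only): 3.084211 / 6 = 0.514.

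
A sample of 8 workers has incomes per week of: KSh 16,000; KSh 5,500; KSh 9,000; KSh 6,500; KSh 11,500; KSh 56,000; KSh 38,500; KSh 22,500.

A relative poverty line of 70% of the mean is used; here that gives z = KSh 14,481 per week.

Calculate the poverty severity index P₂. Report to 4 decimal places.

Poor units: KSh 5,500, KSh 6,500, KSh 9,000, KSh 11,500 (q = 4 of N = 8).
Shortfall ratios: (14481−5500)/14481 = 0.6202; (14481−6500)/14481 = 0.5511; (14481−9000)/14481 = 0.3785; (14481−11500)/14481 = 0.2059.
Squared: 0.3846; 0.3038; 0.1433; 0.0424.
Sum = 0.874025; P₂ = 0.874025 / 8 = 0.1093.

0.1093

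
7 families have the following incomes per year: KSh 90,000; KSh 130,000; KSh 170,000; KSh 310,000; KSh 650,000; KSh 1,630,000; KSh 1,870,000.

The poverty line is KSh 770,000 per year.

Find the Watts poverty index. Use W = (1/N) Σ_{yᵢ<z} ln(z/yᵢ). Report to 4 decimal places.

Below the line: KSh 90,000, KSh 130,000, KSh 170,000, KSh 310,000, KSh 650,000 (q = 5 of N = 7).
Log shortfalls: ln(770000/90000) = 2.1466; ln(770000/130000) = 1.7789; ln(770000/170000) = 1.5106; ln(770000/310000) = 0.9098; ln(770000/650000) = 0.1694.
W = 6.515265 / 7 = 0.9308.

0.9308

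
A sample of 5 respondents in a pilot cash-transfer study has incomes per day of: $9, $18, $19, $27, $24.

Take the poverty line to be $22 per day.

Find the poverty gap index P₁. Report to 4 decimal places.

0.1818

Poor units: $9, $18, $19 (q = 3 of N = 5).
Shortfall ratios: (22−9)/22 = 0.5909; (22−18)/22 = 0.1818; (22−19)/22 = 0.1364.
Sum of shortfalls = 0.909091; P₁ averages over all N: 0.909091 / 5 = 0.1818.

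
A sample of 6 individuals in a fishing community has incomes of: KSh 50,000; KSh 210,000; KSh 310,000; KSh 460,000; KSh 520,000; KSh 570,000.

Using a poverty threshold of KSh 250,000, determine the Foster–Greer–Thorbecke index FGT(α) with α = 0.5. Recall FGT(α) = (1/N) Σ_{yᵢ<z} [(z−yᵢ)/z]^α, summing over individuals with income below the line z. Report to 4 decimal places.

Incomes under z: KSh 50,000, KSh 210,000 (q = 2 of N = 6).
Normalized shortfalls: (250000−50000)/250000 = 0.8000; (250000−210000)/250000 = 0.1600.
Raised to α = 0.5: 0.89443; 0.40000.
Sum = 1.294427; FGT(0.5) = 1.294427 / 6 = 0.2157.

0.2157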